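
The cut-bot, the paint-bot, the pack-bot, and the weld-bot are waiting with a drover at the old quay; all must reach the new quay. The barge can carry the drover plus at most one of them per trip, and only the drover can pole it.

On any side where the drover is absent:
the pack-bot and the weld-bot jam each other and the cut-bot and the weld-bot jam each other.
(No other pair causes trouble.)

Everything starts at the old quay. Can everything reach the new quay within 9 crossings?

Yes — this plan uses 9 crossings (≤ 9):
1. Drover goes to the new quay with the weld-bot.
2. Drover goes back to the old quay alone.
3. Drover goes to the new quay with the cut-bot.
4. Drover goes back to the old quay with the weld-bot.
5. Drover goes to the new quay with the pack-bot.
6. Drover goes back to the old quay alone.
7. Drover goes to the new quay with the paint-bot.
8. Drover goes back to the old quay alone.
9. Drover goes to the new quay with the weld-bot.

Yes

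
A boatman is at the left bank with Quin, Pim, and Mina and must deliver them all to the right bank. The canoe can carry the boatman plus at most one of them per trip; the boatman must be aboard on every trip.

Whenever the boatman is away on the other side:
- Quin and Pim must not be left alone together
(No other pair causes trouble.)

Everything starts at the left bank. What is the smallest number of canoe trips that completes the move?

5

Counting alone: the boatman can take at most 1 across per trip to the right bank, so moving all 3 needs at least 3 loaded trips out, with a return between consecutive ones — at least 5 crossings.
The plan below uses exactly 5 crossings, so it is optimal:
1. Boatman goes to the right bank with Quin.
2. Boatman goes back to the left bank alone.
3. Boatman goes to the right bank with Mina.
4. Boatman goes back to the left bank alone.
5. Boatman goes to the right bank with Pim.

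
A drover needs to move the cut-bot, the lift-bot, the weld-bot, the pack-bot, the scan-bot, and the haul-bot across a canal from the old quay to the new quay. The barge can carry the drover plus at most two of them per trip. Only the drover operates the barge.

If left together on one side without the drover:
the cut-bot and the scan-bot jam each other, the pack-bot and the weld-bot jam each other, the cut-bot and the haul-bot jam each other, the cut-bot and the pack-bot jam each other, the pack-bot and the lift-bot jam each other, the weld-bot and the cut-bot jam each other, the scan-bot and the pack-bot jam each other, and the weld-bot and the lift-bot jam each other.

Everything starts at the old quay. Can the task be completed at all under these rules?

Whatever the first load, the items left behind include a forbidden pair without the drover. No opening move is safe, so no plan exists.

No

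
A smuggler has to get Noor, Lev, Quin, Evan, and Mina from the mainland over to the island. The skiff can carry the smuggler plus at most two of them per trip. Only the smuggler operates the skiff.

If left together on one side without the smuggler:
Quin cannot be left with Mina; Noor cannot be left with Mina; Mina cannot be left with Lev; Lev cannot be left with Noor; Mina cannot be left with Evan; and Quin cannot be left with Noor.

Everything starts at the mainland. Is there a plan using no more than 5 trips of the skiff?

Counting alone: the smuggler can take at most 2 across per trip to the island, so moving all 5 needs at least 3 loaded trips out, with a return between consecutive ones — at least 5 crossings.
The safety rule pushes this higher. Following every safe sequence of crossings, the most of the 5 that can be at the island as the skiff arrives there on crossing 5 is 4 — never all 5.
So the move cannot be finished within 5 crossings. (The shortest complete plan takes 7:)
1. Smuggler goes to the island with Mina and Noor.
2. Smuggler goes back to the mainland with Noor.
3. Smuggler goes to the island with Evan and Noor.
4. Smuggler goes back to the mainland with Mina.
5. Smuggler goes to the island with Lev and Quin.
6. Smuggler goes back to the mainland with Noor.
7. Smuggler goes to the island with Mina and Noor.

No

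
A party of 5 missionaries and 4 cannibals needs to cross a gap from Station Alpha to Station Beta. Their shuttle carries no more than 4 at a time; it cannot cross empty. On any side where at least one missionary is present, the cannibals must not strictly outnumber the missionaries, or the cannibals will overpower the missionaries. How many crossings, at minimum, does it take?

5

Counting alone: each trip to Station Beta takes at most 4 across and each return brings at least 1 back, so after t trips out (and t−1 returns) at most 4t − (t−1) of the 9 are across; that first reaches 9 at t = 3, so at least 5 crossings are needed.
The plan below uses exactly 5 crossings, so it is optimal:
1. 3 cannibals → Station Beta.  (Station Alpha: 5M 1C; Station Beta: 0M 3C)
2. 1 cannibal ← Station Alpha.  (Station Alpha: 5M 2C; Station Beta: 0M 2C)
3. 3 missionaries and 1 cannibal → Station Beta.  (Station Alpha: 2M 1C; Station Beta: 3M 3C)
4. 1 cannibal ← Station Alpha.  (Station Alpha: 2M 2C; Station Beta: 3M 2C)
5. 2 missionaries and 2 cannibals → Station Beta.  (Station Alpha: 0M 0C; Station Beta: 5M 4C)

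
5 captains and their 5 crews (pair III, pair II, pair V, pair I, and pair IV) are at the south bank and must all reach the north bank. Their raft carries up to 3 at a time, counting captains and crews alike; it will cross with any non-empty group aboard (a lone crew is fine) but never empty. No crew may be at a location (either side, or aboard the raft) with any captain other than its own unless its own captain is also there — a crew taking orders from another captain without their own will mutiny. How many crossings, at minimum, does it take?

Counting alone: each trip to the north bank takes at most 3 across and each return brings at least 1 back, so after t trips out (and t−1 returns) at most 3t − (t−1) of the 10 are across; that first reaches 10 at t = 5, so at least 9 crossings are needed.
The safety rule pushes this higher. Following every safe sequence of crossings, the most of the 10 that can be at the north bank as the raft arrives there on crossing 9 is 9 — never all 10.
So no plan with fewer than 11 crossings exists, and this one achieves 11:
1. captain III and crew III cross → the north bank.
2. captain III crosses ← the south bank.
3. crew I, crew II, and crew V cross → the north bank.
4. crew III crosses ← the south bank.
5. captain I, captain II, and captain V cross → the north bank.
6. captain II and crew II cross ← the south bank.
7. captain II, captain III, and captain IV cross → the north bank.
8. crew V crosses ← the south bank.
9. crew II and crew III cross → the north bank.
10. crew III crosses ← the south bank.
11. crew III, crew IV, and crew V cross → the north bank.

11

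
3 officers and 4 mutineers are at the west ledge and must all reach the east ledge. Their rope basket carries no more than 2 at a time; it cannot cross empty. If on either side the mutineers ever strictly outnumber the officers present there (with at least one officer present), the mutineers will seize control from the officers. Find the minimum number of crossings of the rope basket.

The mutineers already outnumber the officers at the west ledge before anyone moves, so the starting position itself is disallowed.

impossible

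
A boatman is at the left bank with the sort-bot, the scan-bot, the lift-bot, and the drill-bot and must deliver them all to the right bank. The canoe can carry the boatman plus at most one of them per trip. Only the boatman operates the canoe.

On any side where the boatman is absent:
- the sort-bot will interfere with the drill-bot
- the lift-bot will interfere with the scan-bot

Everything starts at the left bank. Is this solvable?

No

Whatever the first load, the items left behind include a forbidden pair without the boatman. No opening move is safe, so no plan exists.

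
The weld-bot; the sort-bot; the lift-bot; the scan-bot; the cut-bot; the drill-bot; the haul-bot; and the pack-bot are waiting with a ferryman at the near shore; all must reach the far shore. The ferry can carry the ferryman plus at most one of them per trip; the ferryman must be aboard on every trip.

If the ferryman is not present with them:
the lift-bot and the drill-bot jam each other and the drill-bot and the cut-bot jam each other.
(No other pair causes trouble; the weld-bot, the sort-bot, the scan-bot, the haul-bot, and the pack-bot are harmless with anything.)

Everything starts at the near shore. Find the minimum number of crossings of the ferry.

17

Counting alone: the ferryman can take at most 1 across per trip to the far shore, so moving all 8 needs at least 8 loaded trips out, with a return between consecutive ones — at least 15 crossings.
The safety rule pushes this higher. Following every safe sequence of crossings, the most of the 8 that can be at the far shore as the ferry arrives there on crossing 15 is 7 — never all 8.
So no plan with fewer than 17 crossings exists, and this one achieves 17:
1. Ferryman goes to the far shore with the drill-bot.
2. Ferryman goes back to the near shore alone.
3. Ferryman goes to the far shore with the weld-bot.
4. Ferryman goes back to the near shore alone.
5. Ferryman goes to the far shore with the sort-bot.
6. Ferryman goes back to the near shore alone.
7. Ferryman goes to the far shore with the lift-bot.
8. Ferryman goes back to the near shore with the drill-bot.
9. Ferryman goes to the far shore with the cut-bot.
10. Ferryman goes back to the near shore alone.
11. Ferryman goes to the far shore with the scan-bot.
12. Ferryman goes back to the near shore alone.
13. Ferryman goes to the far shore with the haul-bot.
14. Ferryman goes back to the near shore alone.
15. Ferryman goes to the far shore with the pack-bot.
16. Ferryman goes back to the near shore alone.
17. Ferryman goes to the far shore with the drill-bot.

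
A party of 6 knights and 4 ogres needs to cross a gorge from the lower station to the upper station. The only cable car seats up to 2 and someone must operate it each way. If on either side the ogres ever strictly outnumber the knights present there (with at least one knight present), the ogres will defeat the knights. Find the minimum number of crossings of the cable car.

17

Counting alone: each trip to the upper station takes at most 2 across and each return brings at least 1 back, so after t trips out (and t−1 returns) at most 2t − (t−1) of the 10 are across; that first reaches 10 at t = 9, so at least 17 crossings are needed.
The plan below uses exactly 17 crossings, so it is optimal:
1. 2 ogres → the upper station.  (the lower station: 6K 2O; the upper station: 0K 2O)
2. 1 ogre ← the lower station.  (the lower station: 6K 3O; the upper station: 0K 1O)
3. 2 ogres → the upper station.  (the lower station: 6K 1O; the upper station: 0K 3O)
4. 1 ogre ← the lower station.  (the lower station: 6K 2O; the upper station: 0K 2O)
5. 2 knights → the upper station.  (the lower station: 4K 2O; the upper station: 2K 2O)
6. 1 ogre ← the lower station.  (the lower station: 4K 3O; the upper station: 2K 1O)
7. 1 knight and 1 ogre → the upper station.  (the lower station: 3K 2O; the upper station: 3K 2O)
8. 1 ogre ← the lower station.  (the lower station: 3K 3O; the upper station: 3K 1O)
9. 2 ogres → the upper station.  (the lower station: 3K 1O; the upper station: 3K 3O)
10. 1 ogre ← the lower station.  (the lower station: 3K 2O; the upper station: 3K 2O)
11. 1 knight and 1 ogre → the upper station.  (the lower station: 2K 1O; the upper station: 4K 3O)
12. 1 ogre ← the lower station.  (the lower station: 2K 2O; the upper station: 4K 2O)
13. 2 ogres → the upper station.  (the lower station: 2K 0O; the upper station: 4K 4O)
14. 1 ogre ← the lower station.  (the lower station: 2K 1O; the upper station: 4K 3O)
15. 1 knight and 1 ogre → the upper station.  (the lower station: 1K 0O; the upper station: 5K 4O)
16. 1 ogre ← the lower station.  (the lower station: 1K 1O; the upper station: 5K 3O)
17. 1 knight and 1 ogre → the upper station.  (the lower station: 0K 0O; the upper station: 6K 4O)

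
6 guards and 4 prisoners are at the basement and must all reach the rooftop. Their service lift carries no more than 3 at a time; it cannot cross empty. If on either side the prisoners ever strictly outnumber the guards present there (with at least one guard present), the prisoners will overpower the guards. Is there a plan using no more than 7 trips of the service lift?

No

Counting alone: each trip to the rooftop takes at most 3 across and each return brings at least 1 back, so after t trips out (and t−1 returns) at most 3t − (t−1) of the 10 are across; that first reaches 10 at t = 5, so at least 9 crossings are needed.
Since 7 < 9, 7 crossings cannot be enough. (The shortest complete plan in fact takes 9:)
1. 2 prisoners → the rooftop.  (the basement: 6G 2P; the rooftop: 0G 2P)
2. 1 prisoner ← the basement.  (the basement: 6G 3P; the rooftop: 0G 1P)
3. 3 prisoners → the rooftop.  (the basement: 6G 0P; the rooftop: 0G 4P)
4. 1 prisoner ← the basement.  (the basement: 6G 1P; the rooftop: 0G 3P)
5. 3 guards → the rooftop.  (the basement: 3G 1P; the rooftop: 3G 3P)
6. 1 prisoner ← the basement.  (the basement: 3G 2P; the rooftop: 3G 2P)
7. 1 guard and 2 prisoners → the rooftop.  (the basement: 2G 0P; the rooftop: 4G 4P)
8. 1 prisoner ← the basement.  (the basement: 2G 1P; the rooftop: 4G 3P)
9. 2 guards and 1 prisoner → the rooftop.  (the basement: 0G 0P; the rooftop: 6G 4P)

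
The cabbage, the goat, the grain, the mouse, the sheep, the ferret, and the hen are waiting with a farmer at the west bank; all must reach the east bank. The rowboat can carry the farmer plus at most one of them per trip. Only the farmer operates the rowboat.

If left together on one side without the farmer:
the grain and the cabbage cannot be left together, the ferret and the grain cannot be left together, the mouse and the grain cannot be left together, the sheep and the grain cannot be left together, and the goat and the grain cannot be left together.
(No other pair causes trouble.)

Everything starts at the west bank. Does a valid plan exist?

Following every safe sequence of crossings from the start, the most of the 7 that can be at the east bank as the rowboat arrives there on crossings 1, 3, 5 is 1, 2, 3 respectively; the best ever achieved is 3 of 7.
From crossing 7 on, no configuration arises that was not already reachable earlier: only 26 distinct safe configurations (who is on which side, and where the rowboat is) can ever be reached, none of them has everyone across, and every continuation just revisits them. So no valid plan exists.

No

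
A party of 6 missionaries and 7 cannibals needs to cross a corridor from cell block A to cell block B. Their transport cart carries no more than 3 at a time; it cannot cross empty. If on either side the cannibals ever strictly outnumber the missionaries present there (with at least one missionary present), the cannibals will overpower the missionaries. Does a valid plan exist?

No

The cannibals already outnumber the missionaries at cell block A before anyone moves, so the starting position itself is disallowed.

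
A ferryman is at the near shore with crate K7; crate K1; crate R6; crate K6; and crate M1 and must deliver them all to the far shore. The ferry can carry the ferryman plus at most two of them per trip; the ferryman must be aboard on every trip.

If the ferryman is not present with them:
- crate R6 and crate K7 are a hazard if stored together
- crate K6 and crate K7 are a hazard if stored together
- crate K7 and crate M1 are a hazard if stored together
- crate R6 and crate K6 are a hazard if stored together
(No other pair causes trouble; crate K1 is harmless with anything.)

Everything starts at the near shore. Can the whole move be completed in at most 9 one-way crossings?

Yes — this plan uses 7 crossings (≤ 9):
1. Ferryman goes to the far shore with crate K7 and crate R6.
2. Ferryman goes back to the near shore with crate K7.
3. Ferryman goes to the far shore with crate K1 and crate K7.
4. Ferryman goes back to the near shore with crate K7.
5. Ferryman goes to the far shore with crate K7 and crate M1.
6. Ferryman goes back to the near shore with crate K7.
7. Ferryman goes to the far shore with crate K6 and crate K7.

Yes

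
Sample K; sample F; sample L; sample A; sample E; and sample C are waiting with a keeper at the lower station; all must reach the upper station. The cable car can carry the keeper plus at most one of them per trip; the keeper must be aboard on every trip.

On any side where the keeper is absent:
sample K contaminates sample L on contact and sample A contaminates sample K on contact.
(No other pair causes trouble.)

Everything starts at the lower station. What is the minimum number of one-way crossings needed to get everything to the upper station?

Counting alone: the keeper can take at most 1 across per trip to the upper station, so moving all 6 needs at least 6 loaded trips out, with a return between consecutive ones — at least 11 crossings.
The safety rule pushes this higher. Following every safe sequence of crossings, the most of the 6 that can be at the upper station as the cable car arrives there on crossing 11 is 5 — never all 6.
So no plan with fewer than 13 crossings exists, and this one achieves 13:
1. Keeper goes to the upper station with sample K.  [the lower station: sample A, sample C, sample E, sample F, sample L | the upper station: sample K]
2. Keeper goes back to the lower station alone.  [the lower station: sample A, sample C, sample E, sample F, sample L | the upper station: sample K]
3. Keeper goes to the upper station with sample F.  [the lower station: sample A, sample C, sample E, sample L | the upper station: sample F, sample K]
4. Keeper goes back to the lower station alone.  [the lower station: sample A, sample C, sample E, sample L | the upper station: sample F, sample K]
5. Keeper goes to the upper station with sample L.  [the lower station: sample A, sample C, sample E | the upper station: sample F, sample K, sample L]
6. Keeper goes back to the lower station with sample K.  [the lower station: sample A, sample C, sample E, sample K | the upper station: sample F, sample L]
7. Keeper goes to the upper station with sample A.  [the lower station: sample C, sample E, sample K | the upper station: sample A, sample F, sample L]
8. Keeper goes back to the lower station alone.  [the lower station: sample C, sample E, sample K | the upper station: sample A, sample F, sample L]
9. Keeper goes to the upper station with sample E.  [the lower station: sample C, sample K | the upper station: sample A, sample E, sample F, sample L]
10. Keeper goes back to the lower station alone.  [the lower station: sample C, sample K | the upper station: sample A, sample E, sample F, sample L]
11. Keeper goes to the upper station with sample C.  [the lower station: sample K | the upper station: sample A, sample C, sample E, sample F, sample L]
12. Keeper goes back to the lower station alone.  [the lower station: sample K | the upper station: sample A, sample C, sample E, sample F, sample L]
13. Keeper goes to the upper station with sample K.  [the lower station: — | the upper station: sample A, sample C, sample E, sample F, sample K, sample L]

13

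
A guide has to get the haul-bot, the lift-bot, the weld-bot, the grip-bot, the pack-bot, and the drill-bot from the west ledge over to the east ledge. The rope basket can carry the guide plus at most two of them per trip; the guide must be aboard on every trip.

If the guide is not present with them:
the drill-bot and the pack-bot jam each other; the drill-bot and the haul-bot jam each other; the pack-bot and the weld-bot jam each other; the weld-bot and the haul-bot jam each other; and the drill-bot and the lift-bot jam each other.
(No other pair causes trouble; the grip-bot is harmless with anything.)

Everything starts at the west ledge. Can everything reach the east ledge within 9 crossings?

Yes — this plan uses 7 crossings (≤ 9):
1. Guide goes to the east ledge with the drill-bot and the weld-bot.  [the west ledge: the grip-bot, the haul-bot, the lift-bot, the pack-bot | the east ledge: the drill-bot, the weld-bot]
2. Guide goes back to the west ledge alone.  [the west ledge: the grip-bot, the haul-bot, the lift-bot, the pack-bot | the east ledge: the drill-bot, the weld-bot]
3. Guide goes to the east ledge with the haul-bot and the lift-bot.  [the west ledge: the grip-bot, the pack-bot | the east ledge: the drill-bot, the haul-bot, the lift-bot, the weld-bot]
4. Guide goes back to the west ledge with the drill-bot and the weld-bot.  [the west ledge: the drill-bot, the grip-bot, the pack-bot, the weld-bot | the east ledge: the haul-bot, the lift-bot]
5. Guide goes to the east ledge with the grip-bot and the pack-bot.  [the west ledge: the drill-bot, the weld-bot | the east ledge: the grip-bot, the haul-bot, the lift-bot, the pack-bot]
6. Guide goes back to the west ledge alone.  [the west ledge: the drill-bot, the weld-bot | the east ledge: the grip-bot, the haul-bot, the lift-bot, the pack-bot]
7. Guide goes to the east ledge with the drill-bot and the weld-bot.  [the west ledge: — | the east ledge: the drill-bot, the grip-bot, the haul-bot, the lift-bot, the pack-bot, the weld-bot]

Yes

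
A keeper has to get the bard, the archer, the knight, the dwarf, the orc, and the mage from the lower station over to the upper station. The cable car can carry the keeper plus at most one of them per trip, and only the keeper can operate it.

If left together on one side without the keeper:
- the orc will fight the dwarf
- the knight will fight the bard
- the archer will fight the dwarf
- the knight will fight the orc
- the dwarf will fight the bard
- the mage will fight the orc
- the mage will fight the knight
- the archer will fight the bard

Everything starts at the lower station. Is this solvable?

Whatever the first load, the items left behind include a forbidden pair without the keeper. No opening move is safe, so no plan exists.

No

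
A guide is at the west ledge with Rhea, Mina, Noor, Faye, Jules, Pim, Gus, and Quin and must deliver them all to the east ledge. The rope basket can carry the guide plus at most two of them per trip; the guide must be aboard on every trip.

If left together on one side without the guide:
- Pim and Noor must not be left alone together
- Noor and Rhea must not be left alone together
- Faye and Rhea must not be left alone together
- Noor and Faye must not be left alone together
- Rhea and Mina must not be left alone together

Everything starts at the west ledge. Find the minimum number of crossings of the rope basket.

Counting alone: the guide can take at most 2 across per trip to the east ledge, so moving all 8 needs at least 4 loaded trips out, with a return between consecutive ones — at least 7 crossings.
The safety rule pushes this higher. Following every safe sequence of crossings, the most of the 8 that can be at the east ledge as the rope basket arrives there on crossings 7, 9, 11 is 5, 6, 7 respectively — never all 8.
So no plan with fewer than 13 crossings exists, and this one achieves 13:
1. Guide goes to the east ledge with Noor and Rhea.
2. Guide goes back to the west ledge with Rhea.
3. Guide goes to the east ledge with Mina and Rhea.
4. Guide goes back to the west ledge with Rhea.
5. Guide goes to the east ledge with Jules and Rhea.
6. Guide goes back to the west ledge with Rhea.
7. Guide goes to the east ledge with Gus and Rhea.
8. Guide goes back to the west ledge with Rhea.
9. Guide goes to the east ledge with Quin and Rhea.
10. Guide goes back to the west ledge with Rhea.
11. Guide goes to the east ledge with Faye and Pim.
12. Guide goes back to the west ledge with Noor.
13. Guide goes to the east ledge with Noor and Rhea.

13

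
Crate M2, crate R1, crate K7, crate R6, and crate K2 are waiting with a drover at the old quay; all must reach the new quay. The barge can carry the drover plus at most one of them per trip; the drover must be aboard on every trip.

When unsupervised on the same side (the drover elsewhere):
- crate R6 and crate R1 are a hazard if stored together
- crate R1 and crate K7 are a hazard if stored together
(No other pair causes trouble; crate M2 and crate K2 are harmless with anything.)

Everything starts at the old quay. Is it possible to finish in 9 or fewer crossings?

Counting alone: the drover can take at most 1 across per trip to the new quay, so moving all 5 needs at least 5 loaded trips out, with a return between consecutive ones — at least 9 crossings.
The safety rule pushes this higher. Following every safe sequence of crossings, the most of the 5 that can be at the new quay as the barge arrives there on crossing 9 is 4 — never all 5.
So the move cannot be finished within 9 crossings. (The shortest complete plan takes 11:)
1. Drover goes to the new quay with crate R1.  [the old quay: crate K2, crate K7, crate M2, crate R6 | the new quay: crate R1]
2. Drover goes back to the old quay alone.  [the old quay: crate K2, crate K7, crate M2, crate R6 | the new quay: crate R1]
3. Drover goes to the new quay with crate M2.  [the old quay: crate K2, crate K7, crate R6 | the new quay: crate M2, crate R1]
4. Drover goes back to the old quay alone.  [the old quay: crate K2, crate K7, crate R6 | the new quay: crate M2, crate R1]
5. Drover goes to the new quay with crate K7.  [the old quay: crate K2, crate R6 | the new quay: crate K7, crate M2, crate R1]
6. Drover goes back to the old quay with crate R1.  [the old quay: crate K2, crate R1, crate R6 | the new quay: crate K7, crate M2]
7. Drover goes to the new quay with crate R6.  [the old quay: crate K2, crate R1 | the new quay: crate K7, crate M2, crate R6]
8. Drover goes back to the old quay alone.  [the old quay: crate K2, crate R1 | the new quay: crate K7, crate M2, crate R6]
9. Drover goes to the new quay with crate K2.  [the old quay: crate R1 | the new quay: crate K2, crate K7, crate M2, crate R6]
10. Drover goes back to the old quay alone.  [the old quay: crate R1 | the new quay: crate K2, crate K7, crate M2, crate R6]
11. Drover goes to the new quay with crate R1.  [the old quay: — | the new quay: crate K2, crate K7, crate M2, crate R1, crate R6]

No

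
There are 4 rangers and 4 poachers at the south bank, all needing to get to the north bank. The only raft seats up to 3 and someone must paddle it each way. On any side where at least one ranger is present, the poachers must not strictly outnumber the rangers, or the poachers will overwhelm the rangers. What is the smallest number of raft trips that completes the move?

Counting alone: each trip to the north bank takes at most 3 across and each return brings at least 1 back, so after t trips out (and t−1 returns) at most 3t − (t−1) of the 8 are across; that first reaches 8 at t = 4, so at least 7 crossings are needed.
The safety rule pushes this higher. Following every safe sequence of crossings, the most of the 8 that can be at the north bank as the raft arrives there on crossing 7 is 7 — never all 8.
So no plan with fewer than 9 crossings exists, and this one achieves 9:
1. 2 poachers → the north bank.  (the south bank: 4R 2P; the north bank: 0R 2P)
2. 1 poacher ← the south bank.  (the south bank: 4R 3P; the north bank: 0R 1P)
3. 3 poachers → the north bank.  (the south bank: 4R 0P; the north bank: 0R 4P)
4. 1 poacher ← the south bank.  (the south bank: 4R 1P; the north bank: 0R 3P)
5. 3 rangers → the north bank.  (the south bank: 1R 1P; the north bank: 3R 3P)
6. 1 ranger and 1 poacher ← the south bank.  (the south bank: 2R 2P; the north bank: 2R 2P)
7. 2 rangers → the north bank.  (the south bank: 0R 2P; the north bank: 4R 2P)
8. 1 poacher ← the south bank.  (the south bank: 0R 3P; the north bank: 4R 1P)
9. 3 poachers → the north bank.  (the south bank: 0R 0P; the north bank: 4R 4P)

9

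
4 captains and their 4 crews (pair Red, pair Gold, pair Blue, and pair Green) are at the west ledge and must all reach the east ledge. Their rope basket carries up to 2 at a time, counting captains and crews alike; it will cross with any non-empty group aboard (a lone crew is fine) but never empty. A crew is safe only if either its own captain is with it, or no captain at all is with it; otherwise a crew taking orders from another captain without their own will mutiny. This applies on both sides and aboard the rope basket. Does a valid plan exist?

No

Following every safe sequence of crossings from the start, the most of the 8 that can be at the east ledge as the rope basket arrives there on crossings 1, 3, 5 is 2, 3, 4 respectively; the best ever achieved is 4 of 8.
From crossing 7 on, no configuration arises that was not already reachable earlier: only 44 distinct safe configurations (who is on which side, and where the rope basket is) can ever be reached, none of them has everyone across, and every continuation just revisits them. So no valid plan exists.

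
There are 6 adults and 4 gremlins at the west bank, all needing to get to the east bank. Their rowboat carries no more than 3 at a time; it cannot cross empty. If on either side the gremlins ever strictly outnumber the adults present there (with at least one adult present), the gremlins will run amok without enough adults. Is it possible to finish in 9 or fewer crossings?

Yes

Yes — this plan uses 9 crossings (≤ 9):
1. 2 gremlins → the east bank.  (the west bank: 6A 2G; the east bank: 0A 2G)
2. 1 gremlin ← the west bank.  (the west bank: 6A 3G; the east bank: 0A 1G)
3. 3 gremlins → the east bank.  (the west bank: 6A 0G; the east bank: 0A 4G)
4. 1 gremlin ← the west bank.  (the west bank: 6A 1G; the east bank: 0A 3G)
5. 3 adults → the east bank.  (the west bank: 3A 1G; the east bank: 3A 3G)
6. 1 gremlin ← the west bank.  (the west bank: 3A 2G; the east bank: 3A 2G)
7. 1 adult and 2 gremlins → the east bank.  (the west bank: 2A 0G; the east bank: 4A 4G)
8. 1 gremlin ← the west bank.  (the west bank: 2A 1G; the east bank: 4A 3G)
9. 2 adults and 1 gremlin → the east bank.  (the west bank: 0A 0G; the east bank: 6A 4G)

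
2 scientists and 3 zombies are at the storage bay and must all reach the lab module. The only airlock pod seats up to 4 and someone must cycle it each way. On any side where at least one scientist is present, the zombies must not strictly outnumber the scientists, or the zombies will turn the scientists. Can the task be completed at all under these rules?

The zombies already outnumber the scientists at the storage bay before anyone moves, so the starting position itself is disallowed.

No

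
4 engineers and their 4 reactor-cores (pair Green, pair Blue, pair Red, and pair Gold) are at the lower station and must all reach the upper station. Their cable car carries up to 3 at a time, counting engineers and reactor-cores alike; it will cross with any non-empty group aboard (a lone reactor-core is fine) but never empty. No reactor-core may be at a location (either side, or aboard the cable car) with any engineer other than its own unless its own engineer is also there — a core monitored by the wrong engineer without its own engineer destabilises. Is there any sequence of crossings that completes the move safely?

1. engineer Green and reactor-core Green cross → the upper station.
2. engineer Green crosses ← the lower station.
3. engineer Blue, engineer Green, and reactor-core Blue cross → the upper station.
4. engineer Green and reactor-core Green cross ← the lower station.
5. engineer Gold, engineer Green, and engineer Red cross → the upper station.
6. reactor-core Blue crosses ← the lower station.
7. reactor-core Blue and reactor-core Green cross → the upper station.
8. reactor-core Green crosses ← the lower station.
9. reactor-core Gold, reactor-core Green, and reactor-core Red cross → the upper station.

Yes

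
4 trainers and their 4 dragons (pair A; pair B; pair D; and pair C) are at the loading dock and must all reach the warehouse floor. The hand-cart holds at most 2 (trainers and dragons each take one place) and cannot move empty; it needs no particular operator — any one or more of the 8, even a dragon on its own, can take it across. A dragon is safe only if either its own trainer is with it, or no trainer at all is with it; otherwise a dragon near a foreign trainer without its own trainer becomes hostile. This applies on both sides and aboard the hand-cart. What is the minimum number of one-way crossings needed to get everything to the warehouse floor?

Following every safe sequence of crossings from the start, the most of the 8 that can be at the warehouse floor as the hand-cart arrives there on crossings 1, 3, 5 is 2, 3, 4 respectively; the best ever achieved is 4 of 8.
From crossing 7 on, no configuration arises that was not already reachable earlier: only 44 distinct safe configurations (who is on which side, and where the hand-cart is) can ever be reached, none of them has everyone across, and every continuation just revisits them. So no valid plan exists.

impossible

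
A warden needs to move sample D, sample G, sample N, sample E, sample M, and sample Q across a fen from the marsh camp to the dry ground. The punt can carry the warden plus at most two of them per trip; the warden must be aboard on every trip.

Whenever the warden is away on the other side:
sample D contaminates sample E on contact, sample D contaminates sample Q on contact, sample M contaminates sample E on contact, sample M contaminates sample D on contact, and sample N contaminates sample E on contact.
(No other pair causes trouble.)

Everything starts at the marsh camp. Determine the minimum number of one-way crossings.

9

Counting alone: the warden can take at most 2 across per trip to the dry ground, so moving all 6 needs at least 3 loaded trips out, with a return between consecutive ones — at least 5 crossings.
The safety rule pushes this higher. Following every safe sequence of crossings, the most of the 6 that can be at the dry ground as the punt arrives there on crossings 5, 7 is 4, 5 respectively — never all 6.
So no plan with fewer than 9 crossings exists, and this one achieves 9:
1. Warden goes to the dry ground with sample D and sample E.
2. Warden goes back to the marsh camp with sample D.
3. Warden goes to the dry ground with sample D and sample G.
4. Warden goes back to the marsh camp with sample D.
5. Warden goes to the dry ground with sample D and sample N.
6. Warden goes back to the marsh camp with sample E.
7. Warden goes to the dry ground with sample M and sample Q.
8. Warden goes back to the marsh camp with sample D.
9. Warden goes to the dry ground with sample D and sample E.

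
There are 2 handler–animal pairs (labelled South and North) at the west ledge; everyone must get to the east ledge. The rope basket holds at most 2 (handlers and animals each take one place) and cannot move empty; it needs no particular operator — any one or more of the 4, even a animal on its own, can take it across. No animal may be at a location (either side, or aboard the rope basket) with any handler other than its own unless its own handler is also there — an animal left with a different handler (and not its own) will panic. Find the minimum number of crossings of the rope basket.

5

Counting alone: each trip to the east ledge takes at most 2 across and each return brings at least 1 back, so after t trips out (and t−1 returns) at most 2t − (t−1) of the 4 are across; that first reaches 4 at t = 3, so at least 5 crossings are needed.
The plan below uses exactly 5 crossings, so it is optimal:
1. animal South and handler South cross → the east ledge.
2. handler South crosses ← the west ledge.
3. handler North and handler South cross → the east ledge.
4. handler North crosses ← the west ledge.
5. animal North and handler North cross → the east ledge.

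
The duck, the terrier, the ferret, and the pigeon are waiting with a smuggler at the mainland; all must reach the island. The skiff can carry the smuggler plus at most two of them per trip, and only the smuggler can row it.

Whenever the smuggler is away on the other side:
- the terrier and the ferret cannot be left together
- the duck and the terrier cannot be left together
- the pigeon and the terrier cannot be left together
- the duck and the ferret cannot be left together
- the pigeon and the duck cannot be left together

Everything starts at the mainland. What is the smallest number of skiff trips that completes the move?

5

Counting alone: the smuggler can take at most 2 across per trip to the island, so moving all 4 needs at least 2 loaded trips out, with a return between consecutive ones — at least 3 crossings.
The safety rule pushes this higher. Following every safe sequence of crossings, the most of the 4 that can be at the island as the skiff arrives there on crossing 3 is 3 — never all 4.
So no plan with fewer than 5 crossings exists, and this one achieves 5:
1. Smuggler goes to the island with the duck and the terrier.
2. Smuggler goes back to the mainland with the duck.
3. Smuggler goes to the island with the ferret and the pigeon.
4. Smuggler goes back to the mainland with the terrier.
5. Smuggler goes to the island with the duck and the terrier.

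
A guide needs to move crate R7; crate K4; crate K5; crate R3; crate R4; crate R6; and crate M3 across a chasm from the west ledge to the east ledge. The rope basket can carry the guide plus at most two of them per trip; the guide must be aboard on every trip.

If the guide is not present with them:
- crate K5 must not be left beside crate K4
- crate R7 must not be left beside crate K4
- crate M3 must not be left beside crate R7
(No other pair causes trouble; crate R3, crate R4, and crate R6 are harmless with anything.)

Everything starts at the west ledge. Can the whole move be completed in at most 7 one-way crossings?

Yes

Yes — this plan uses 7 crossings (≤ 7):
1. Guide goes to the east ledge with crate K4 and crate R7.  [the west ledge: crate K5, crate M3, crate R3, crate R4, crate R6 | the east ledge: crate K4, crate R7]
2. Guide goes back to the west ledge with crate R7.  [the west ledge: crate K5, crate M3, crate R3, crate R4, crate R6, crate R7 | the east ledge: crate K4]
3. Guide goes to the east ledge with crate M3 and crate R3.  [the west ledge: crate K5, crate R4, crate R6, crate R7 | the east ledge: crate K4, crate M3, crate R3]
4. Guide goes back to the west ledge alone.  [the west ledge: crate K5, crate R4, crate R6, crate R7 | the east ledge: crate K4, crate M3, crate R3]
5. Guide goes to the east ledge with crate R4 and crate R6.  [the west ledge: crate K5, crate R7 | the east ledge: crate K4, crate M3, crate R3, crate R4, crate R6]
6. Guide goes back to the west ledge alone.  [the west ledge: crate K5, crate R7 | the east ledge: crate K4, crate M3, crate R3, crate R4, crate R6]
7. Guide goes to the east ledge with crate K5 and crate R7.  [the west ledge: — | the east ledge: crate K4, crate K5, crate M3, crate R3, crate R4, crate R6, crate R7]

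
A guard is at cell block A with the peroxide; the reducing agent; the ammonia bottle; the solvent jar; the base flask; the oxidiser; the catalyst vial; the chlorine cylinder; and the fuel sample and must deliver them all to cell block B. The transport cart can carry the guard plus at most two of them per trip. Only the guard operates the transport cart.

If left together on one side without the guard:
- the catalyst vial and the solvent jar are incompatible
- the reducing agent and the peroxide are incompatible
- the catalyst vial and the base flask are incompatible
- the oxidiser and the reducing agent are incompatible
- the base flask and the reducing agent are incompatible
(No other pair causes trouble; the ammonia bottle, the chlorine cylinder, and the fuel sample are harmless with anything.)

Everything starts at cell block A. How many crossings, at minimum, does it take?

11

Counting alone: the guard can take at most 2 across per trip to cell block B, so moving all 9 needs at least 5 loaded trips out, with a return between consecutive ones — at least 9 crossings.
The safety rule pushes this higher. Following every safe sequence of crossings, the most of the 9 that can be at cell block B as the transport cart arrives there on crossing 9 is 8 — never all 9.
So no plan with fewer than 11 crossings exists, and this one achieves 11:
1. Guard goes to cell block B with the catalyst vial and the reducing agent.  [cell block A: the ammonia bottle, the base flask, the chlorine cylinder, the fuel sample, the oxidiser, the peroxide, the solvent jar | cell block B: the catalyst vial, the reducing agent]
2. Guard goes back to cell block A alone.  [cell block A: the ammonia bottle, the base flask, the chlorine cylinder, the fuel sample, the oxidiser, the peroxide, the solvent jar | cell block B: the catalyst vial, the reducing agent]
3. Guard goes to cell block B with the peroxide.  [cell block A: the ammonia bottle, the base flask, the chlorine cylinder, the fuel sample, the oxidiser, the solvent jar | cell block B: the catalyst vial, the peroxide, the reducing agent]
4. Guard goes back to cell block A with the reducing agent.  [cell block A: the ammonia bottle, the base flask, the chlorine cylinder, the fuel sample, the oxidiser, the reducing agent, the solvent jar | cell block B: the catalyst vial, the peroxide]
5. Guard goes to cell block B with the base flask and the oxidiser.  [cell block A: the ammonia bottle, the chlorine cylinder, the fuel sample, the reducing agent, the solvent jar | cell block B: the base flask, the catalyst vial, the oxidiser, the peroxide]
6. Guard goes back to cell block A with the catalyst vial.  [cell block A: the ammonia bottle, the catalyst vial, the chlorine cylinder, the fuel sample, the reducing agent, the solvent jar | cell block B: the base flask, the oxidiser, the peroxide]
7. Guard goes to cell block B with the ammonia bottle and the solvent jar.  [cell block A: the catalyst vial, the chlorine cylinder, the fuel sample, the reducing agent | cell block B: the ammonia bottle, the base flask, the oxidiser, the peroxide, the solvent jar]
8. Guard goes back to cell block A alone.  [cell block A: the catalyst vial, the chlorine cylinder, the fuel sample, the reducing agent | cell block B: the ammonia bottle, the base flask, the oxidiser, the peroxide, the solvent jar]
9. Guard goes to cell block B with the chlorine cylinder and the fuel sample.  [cell block A: the catalyst vial, the reducing agent | cell block B: the ammonia bottle, the base flask, the chlorine cylinder, the fuel sample, the oxidiser, the peroxide, the solvent jar]
10. Guard goes back to cell block A alone.  [cell block A: the catalyst vial, the reducing agent | cell block B: the ammonia bottle, the base flask, the chlorine cylinder, the fuel sample, the oxidiser, the peroxide, the solvent jar]
11. Guard goes to cell block B with the catalyst vial and the reducing agent.  [cell block A: — | cell block B: the ammonia bottle, the base flask, the catalyst vial, the chlorine cylinder, the fuel sample, the oxidiser, the peroxide, the reducing agent, the solvent jar]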